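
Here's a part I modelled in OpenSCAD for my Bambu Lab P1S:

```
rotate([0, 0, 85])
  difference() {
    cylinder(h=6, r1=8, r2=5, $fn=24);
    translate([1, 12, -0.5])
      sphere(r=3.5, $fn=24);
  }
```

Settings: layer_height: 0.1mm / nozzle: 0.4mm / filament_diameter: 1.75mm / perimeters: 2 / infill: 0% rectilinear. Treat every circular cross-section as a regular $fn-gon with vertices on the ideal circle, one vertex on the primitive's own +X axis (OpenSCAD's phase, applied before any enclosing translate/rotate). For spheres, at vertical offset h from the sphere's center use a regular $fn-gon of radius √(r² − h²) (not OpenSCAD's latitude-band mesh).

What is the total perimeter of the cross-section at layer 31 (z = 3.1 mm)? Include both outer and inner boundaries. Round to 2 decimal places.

At z = 3.1 mm: the cone: at t=0.517 of its height the radius interpolates to r₁+(r₂−r₁)t = 6.450, giving a regular 24-gon of that circumradius (perimeter = 2·24·6.450·sin(180°/24) = 40.41 mm); the sphere at (1, 12) is not intersected at this z (|z−center|=3.600 > r=3.5); Subtracting the remaining from the first: none of the subtracted shapes is present at this height, so the cone is unchanged — boundary = 40.41 mm; (whole slice rotated 85° about Z — lengths, areas and connectivity unchanged). Overall, the cross-section is a single solid region. Total boundary length (outer) = 40.41 mm.

40.41 mm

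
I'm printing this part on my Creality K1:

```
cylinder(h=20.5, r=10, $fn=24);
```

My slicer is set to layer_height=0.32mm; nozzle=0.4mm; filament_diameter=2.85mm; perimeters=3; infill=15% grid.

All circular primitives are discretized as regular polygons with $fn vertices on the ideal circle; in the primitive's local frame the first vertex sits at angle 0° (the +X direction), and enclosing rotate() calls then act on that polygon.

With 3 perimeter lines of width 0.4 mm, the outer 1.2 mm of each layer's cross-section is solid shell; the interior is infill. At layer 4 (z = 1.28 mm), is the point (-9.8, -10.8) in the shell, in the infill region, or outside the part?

At z = 1.28 mm: the r=10 cylinder gives a regular 24-gon of circumradius 10 (constant along its height). Overall, the cross-section is a single solid region. The nearest boundary edge runs (-7.07, -7.07)→(-5.00, -8.66); distance from the point to it = 4.62 mm. The point is not inside any of the regions above, so it lies outside the cross-section (4.62 mm from the nearest boundary).

outside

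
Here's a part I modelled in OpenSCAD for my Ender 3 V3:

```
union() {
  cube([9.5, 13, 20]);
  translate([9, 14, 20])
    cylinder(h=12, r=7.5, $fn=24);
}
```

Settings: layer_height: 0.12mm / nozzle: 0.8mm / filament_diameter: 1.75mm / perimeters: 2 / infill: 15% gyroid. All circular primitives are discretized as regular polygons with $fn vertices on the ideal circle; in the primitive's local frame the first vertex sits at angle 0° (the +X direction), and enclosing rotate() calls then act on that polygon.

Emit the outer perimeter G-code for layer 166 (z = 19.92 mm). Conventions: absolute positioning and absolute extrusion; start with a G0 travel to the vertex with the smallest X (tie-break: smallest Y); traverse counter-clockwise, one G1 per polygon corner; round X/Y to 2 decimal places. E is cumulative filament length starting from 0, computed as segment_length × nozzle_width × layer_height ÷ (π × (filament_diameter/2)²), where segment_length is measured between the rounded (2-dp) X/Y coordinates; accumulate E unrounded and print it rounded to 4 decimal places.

At z = 19.92 mm: the cube is present — its section is the full 9.5×13 rectangle; the cylinder at (9, 14) does not reach this height (z outside [20, 32]); Taking the union: only the 9.5×13 cube is present, so the union is just that shape — 1 connected region. The outline is a single polygon with 4 vertices. Extrusion per mm of travel: 0.8 × 0.12 / (π × 0.875²) = 0.039912. Accumulating E over each segment gives final E = 1.7960.

G0 X0.00 Y0.00 Z19.92
G1 X9.50 Y0.00 E0.3792
G1 X9.50 Y13.00 E0.8980
G1 X0.00 Y13.00 E1.2772
G1 X0.00 Y0.00 E1.7960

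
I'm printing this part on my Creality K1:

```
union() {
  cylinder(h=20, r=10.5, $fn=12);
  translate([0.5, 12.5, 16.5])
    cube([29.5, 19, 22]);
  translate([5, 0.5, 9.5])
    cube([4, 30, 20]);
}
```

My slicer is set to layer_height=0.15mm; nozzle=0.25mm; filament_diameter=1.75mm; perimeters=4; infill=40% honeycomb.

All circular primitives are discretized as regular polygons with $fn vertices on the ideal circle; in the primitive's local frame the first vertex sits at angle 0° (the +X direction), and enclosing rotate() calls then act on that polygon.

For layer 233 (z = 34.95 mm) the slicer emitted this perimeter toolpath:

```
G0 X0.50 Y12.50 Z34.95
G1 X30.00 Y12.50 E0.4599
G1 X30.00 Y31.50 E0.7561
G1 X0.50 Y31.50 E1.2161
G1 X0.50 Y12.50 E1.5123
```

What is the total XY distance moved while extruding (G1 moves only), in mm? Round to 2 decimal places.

97.00 mm

Sum the Euclidean lengths of each G1 segment: total = 97.00 mm.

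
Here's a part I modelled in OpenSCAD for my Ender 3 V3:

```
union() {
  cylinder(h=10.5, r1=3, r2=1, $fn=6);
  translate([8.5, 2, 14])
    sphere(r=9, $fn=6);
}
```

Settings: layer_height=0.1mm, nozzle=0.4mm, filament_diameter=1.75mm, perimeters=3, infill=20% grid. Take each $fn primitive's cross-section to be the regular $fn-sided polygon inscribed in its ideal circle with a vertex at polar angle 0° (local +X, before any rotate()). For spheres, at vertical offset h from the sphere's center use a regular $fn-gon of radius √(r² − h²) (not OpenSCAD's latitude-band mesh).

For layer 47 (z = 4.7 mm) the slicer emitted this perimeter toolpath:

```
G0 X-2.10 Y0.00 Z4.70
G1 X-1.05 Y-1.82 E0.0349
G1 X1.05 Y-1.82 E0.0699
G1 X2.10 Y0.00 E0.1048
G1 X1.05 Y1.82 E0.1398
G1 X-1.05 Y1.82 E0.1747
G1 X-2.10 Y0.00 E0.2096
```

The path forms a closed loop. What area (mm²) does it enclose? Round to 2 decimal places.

Apply the shoelace formula to the sequence of (X, Y) vertices; enclosed area = 11.47 mm².

11.47 mm²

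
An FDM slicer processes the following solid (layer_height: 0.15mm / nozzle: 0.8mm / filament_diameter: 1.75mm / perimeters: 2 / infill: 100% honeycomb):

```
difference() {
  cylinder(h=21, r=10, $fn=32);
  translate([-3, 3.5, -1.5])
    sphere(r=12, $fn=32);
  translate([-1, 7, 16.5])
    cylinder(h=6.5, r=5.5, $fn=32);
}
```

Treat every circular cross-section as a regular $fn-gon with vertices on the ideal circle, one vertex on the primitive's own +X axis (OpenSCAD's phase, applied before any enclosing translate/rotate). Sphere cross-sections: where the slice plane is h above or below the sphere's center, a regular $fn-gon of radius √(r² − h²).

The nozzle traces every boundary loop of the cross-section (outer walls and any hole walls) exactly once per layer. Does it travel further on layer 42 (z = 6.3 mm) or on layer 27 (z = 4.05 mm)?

Layer 42 (z = 6.3): the r=10 cylinder contributes a regular 32-gon of circumradius 10 (perimeter = 2·32·10.000·sin(180°/32) = 62.73 mm); the r=12 sphere at (-3, 3.5) contributes a regular 32-gon of circumradius √(12²−7.8²) = 9.119 (perimeter = 2·32·9.119·sin(180°/32) = 57.21 mm); the cylinder at (-1, 7) does not reach this height (z outside [16.5, 23]); Subtracting the remaining from the first: starting from the r=10 cylinder, the r=12 sphere at (-3, 3.5) partially overlaps it — only the 197.24 mm² overlap (of its 259.58 mm²) is removed, clipping the outline — boundary = 67.41 mm. So its perimeter = 67.41 mm. Layer 27 (z = 4.05): the cylinder: section is a regular 32-gon, circumradius r=10 (perimeter = 2·32·10.000·sin(180°/32) = 62.73 mm); the r=12 sphere at (-3, 3.5) contributes a regular 32-gon of circumradius √(12²−5.55²) = 10.639 (perimeter = 2·32·10.639·sin(180°/32) = 66.74 mm); the cylinder at (-1, 7) is not intersected at this z (z outside [16.5, 23]); After the difference (first − rest): starting from the r=10 cylinder, the r=12 sphere at (-3, 3.5) partially overlaps it — only the 237.77 mm² overlap (of its 353.34 mm²) is removed, clipping the outline — boundary = 59.06 mm. So its perimeter = 59.06 mm. Layer 42 is larger (67.41 vs 59.06 mm).

layer 42 (z = 6.3 mm)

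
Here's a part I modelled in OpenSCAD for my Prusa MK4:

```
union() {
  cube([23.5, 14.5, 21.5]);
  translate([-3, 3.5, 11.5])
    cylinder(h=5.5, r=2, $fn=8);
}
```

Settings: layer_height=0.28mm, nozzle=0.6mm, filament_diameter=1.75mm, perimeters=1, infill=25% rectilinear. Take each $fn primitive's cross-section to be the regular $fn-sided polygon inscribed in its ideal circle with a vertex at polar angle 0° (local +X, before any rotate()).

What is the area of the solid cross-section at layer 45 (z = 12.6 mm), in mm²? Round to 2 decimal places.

At z = 12.6 mm: the cube is present — its section is the full 23.5×14.5 rectangle (area 340.75 mm²); the r=2 cylinder at (-3, 3.5) contributes a regular 8-gon of circumradius 2 (area = (8/2)·2.000²·sin(360°/8) = 11.31 mm²); Combining (union): the 2 present regions are separate (no shared area or edge), so areas and boundary lengths simply add and each stays a separate island — area = 352.06 mm². Overall, the cross-section has 2 separate islands. Net area = 352.06 mm².

352.06 mm²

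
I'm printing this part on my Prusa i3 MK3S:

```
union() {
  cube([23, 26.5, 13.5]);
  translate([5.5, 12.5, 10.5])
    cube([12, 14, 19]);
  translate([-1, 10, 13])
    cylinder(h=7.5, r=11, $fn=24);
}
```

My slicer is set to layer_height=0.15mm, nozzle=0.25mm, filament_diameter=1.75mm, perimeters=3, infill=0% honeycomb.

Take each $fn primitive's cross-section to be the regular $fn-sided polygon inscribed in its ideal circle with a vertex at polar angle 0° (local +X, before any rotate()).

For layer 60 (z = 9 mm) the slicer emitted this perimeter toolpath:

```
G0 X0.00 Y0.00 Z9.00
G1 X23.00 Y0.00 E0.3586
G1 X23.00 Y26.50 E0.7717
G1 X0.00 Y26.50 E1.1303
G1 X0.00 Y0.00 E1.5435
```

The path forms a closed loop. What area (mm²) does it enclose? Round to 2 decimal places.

Apply the shoelace formula to the sequence of (X, Y) vertices; enclosed area = 609.50 mm².

609.50 mm²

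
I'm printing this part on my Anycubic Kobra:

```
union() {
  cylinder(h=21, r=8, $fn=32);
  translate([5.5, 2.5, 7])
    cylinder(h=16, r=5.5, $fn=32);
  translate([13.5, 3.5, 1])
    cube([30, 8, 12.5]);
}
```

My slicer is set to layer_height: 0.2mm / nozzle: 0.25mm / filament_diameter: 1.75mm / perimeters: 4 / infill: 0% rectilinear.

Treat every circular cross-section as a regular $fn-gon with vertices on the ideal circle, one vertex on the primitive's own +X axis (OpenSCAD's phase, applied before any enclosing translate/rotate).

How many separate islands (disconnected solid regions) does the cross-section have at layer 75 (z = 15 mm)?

1

At z = 15 mm: the r=8 cylinder contributes a regular 32-gon of circumradius 8; the cylinder at (5.5, 2.5): section is a regular 32-gon, circumradius r=5.5; the cube at (13.5, 3.5) is absent (z outside [1, 13.5]); Taking the union: the regions partially overlap (shared area 60.92 mm²), so overlapping operands fuse into one piece — 1 connected region. Overall, the cross-section is a single solid region. Island count = 1.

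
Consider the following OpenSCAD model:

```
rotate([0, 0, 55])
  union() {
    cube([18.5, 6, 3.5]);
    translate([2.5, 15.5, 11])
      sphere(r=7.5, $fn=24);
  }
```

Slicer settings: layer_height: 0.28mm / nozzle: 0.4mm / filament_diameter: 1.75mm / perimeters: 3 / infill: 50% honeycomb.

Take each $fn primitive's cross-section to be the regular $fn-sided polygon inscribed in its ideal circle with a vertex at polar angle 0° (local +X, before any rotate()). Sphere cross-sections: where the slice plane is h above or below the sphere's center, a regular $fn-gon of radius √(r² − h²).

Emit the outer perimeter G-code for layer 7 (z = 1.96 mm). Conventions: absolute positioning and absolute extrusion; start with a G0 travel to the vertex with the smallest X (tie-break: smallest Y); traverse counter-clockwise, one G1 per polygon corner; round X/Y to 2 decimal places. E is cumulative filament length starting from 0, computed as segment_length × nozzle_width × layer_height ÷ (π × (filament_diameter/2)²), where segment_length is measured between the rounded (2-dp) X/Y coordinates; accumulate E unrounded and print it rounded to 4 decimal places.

At z = 1.96 mm: the 18.5×6 cube contributes its full rectangle; the sphere at (2.5, 15.5) is absent (|z−center|=9.040 > r=7.5); Taking the union: only the 18.5×6 cube is present, so the union is just that shape — 1 connected region; (whole slice rotated 55° about Z — lengths, areas and connectivity unchanged). The outline is a single polygon with 4 vertices. Extrusion per mm of travel: 0.4 × 0.28 / (π × 0.875²) = 0.046564. Accumulating E over each segment gives final E = 2.2815.

G0 X-4.91 Y3.44 Z1.96
G1 X0.00 Y0.00 E0.2792
G1 X10.61 Y15.15 E1.1404
G1 X5.70 Y18.60 E1.4198
G1 X-4.91 Y3.44 E2.2815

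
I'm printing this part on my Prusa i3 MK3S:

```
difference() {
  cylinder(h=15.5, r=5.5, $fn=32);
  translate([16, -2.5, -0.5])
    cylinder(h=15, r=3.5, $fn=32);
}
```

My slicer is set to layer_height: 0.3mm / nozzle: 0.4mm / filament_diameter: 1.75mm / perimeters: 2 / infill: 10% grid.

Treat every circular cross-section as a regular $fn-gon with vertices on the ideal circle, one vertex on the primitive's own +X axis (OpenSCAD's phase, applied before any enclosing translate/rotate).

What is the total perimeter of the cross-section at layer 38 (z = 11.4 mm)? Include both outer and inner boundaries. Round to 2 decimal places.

34.50 mm

At z = 11.4 mm: the r=5.5 cylinder gives a regular 32-gon of circumradius 5.5 (constant along its height) (perimeter = 2·32·5.500·sin(180°/32) = 34.50 mm); the cylinder at (16, -2.5): section is a regular 32-gon, circumradius r=3.5 (perimeter = 2·32·3.500·sin(180°/32) = 21.96 mm); Taking the first minus the rest: starting from the r=5.5 cylinder, the r=3.5 cylinder at (16, -2.5) misses the remaining region (no effect) — boundary = 34.50 mm. Overall, the cross-section is a single solid region. Total boundary length (outer) = 34.50 mm.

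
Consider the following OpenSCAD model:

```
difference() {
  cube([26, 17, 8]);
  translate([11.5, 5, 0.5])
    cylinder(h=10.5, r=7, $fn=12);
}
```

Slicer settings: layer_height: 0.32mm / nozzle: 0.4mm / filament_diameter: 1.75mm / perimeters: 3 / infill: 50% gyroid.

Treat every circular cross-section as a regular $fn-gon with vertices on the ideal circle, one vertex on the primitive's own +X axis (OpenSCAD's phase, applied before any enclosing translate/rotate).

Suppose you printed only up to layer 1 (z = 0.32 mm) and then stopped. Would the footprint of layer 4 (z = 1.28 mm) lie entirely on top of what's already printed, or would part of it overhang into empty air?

Compare the two slices. At z = 0.32: the cube (footprint 26×17) is included at this height (area 442.00 mm²); the cylinder at (11.5, 5) is not intersected at this z (z outside [0.5, 11]); After the difference (first − rest): none of the subtracted shapes is present at this height, so the 26×17 cube is unchanged — area = 442.00 mm². At z = 1.28: the 26×17 cube contributes its full rectangle (area 442.00 mm²); the cylinder at (11.5, 5): section is a regular 12-gon, circumradius r=7 (area = (12/2)·7.000²·sin(360°/12) = 147.00 mm²); After the difference (first − rest): starting from the 26×17 cube (442.00 mm²), the r=7 cylinder at (11.5, 5) partially overlaps it — only the 135.15 mm² overlap (of its 147.00 mm²) is removed, clipping the outline — area = 306.85 mm². Checking containment: the cross-section at z = 1.28 is a subset of the cross-section at z = 0.32.

entirely on top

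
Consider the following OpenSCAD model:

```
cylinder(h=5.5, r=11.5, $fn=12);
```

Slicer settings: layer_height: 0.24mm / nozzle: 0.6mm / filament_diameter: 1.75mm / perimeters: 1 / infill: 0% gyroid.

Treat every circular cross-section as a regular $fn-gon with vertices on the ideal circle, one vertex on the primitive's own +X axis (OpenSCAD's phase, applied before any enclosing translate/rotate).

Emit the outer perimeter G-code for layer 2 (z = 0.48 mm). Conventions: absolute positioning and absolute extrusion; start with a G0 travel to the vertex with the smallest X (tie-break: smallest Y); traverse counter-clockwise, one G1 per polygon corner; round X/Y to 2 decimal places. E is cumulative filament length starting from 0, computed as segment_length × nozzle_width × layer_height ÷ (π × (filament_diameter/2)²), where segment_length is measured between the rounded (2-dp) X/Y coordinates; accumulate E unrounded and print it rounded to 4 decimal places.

At z = 0.48 mm: the r=11.5 cylinder gives a regular 12-gon of circumradius 11.5 (constant along its height). The outline is a single polygon with 12 vertices. Extrusion per mm of travel: 0.6 × 0.24 / (π × 0.875²) = 0.059868. Accumulating E over each segment gives final E = 4.2768.

G0 X-11.50 Y0.00 Z0.48
G1 X-9.96 Y-5.75 E0.3564
G1 X-5.75 Y-9.96 E0.7128
G1 X0.00 Y-11.50 E1.0692
G1 X5.75 Y-9.96 E1.4256
G1 X9.96 Y-5.75 E1.7820
G1 X11.50 Y0.00 E2.1384
G1 X9.96 Y5.75 E2.4948
G1 X5.75 Y9.96 E2.8512
G1 X0.00 Y11.50 E3.2076
G1 X-5.75 Y9.96 E3.5640
G1 X-9.96 Y5.75 E3.9204
G1 X-11.50 Y0.00 E4.2768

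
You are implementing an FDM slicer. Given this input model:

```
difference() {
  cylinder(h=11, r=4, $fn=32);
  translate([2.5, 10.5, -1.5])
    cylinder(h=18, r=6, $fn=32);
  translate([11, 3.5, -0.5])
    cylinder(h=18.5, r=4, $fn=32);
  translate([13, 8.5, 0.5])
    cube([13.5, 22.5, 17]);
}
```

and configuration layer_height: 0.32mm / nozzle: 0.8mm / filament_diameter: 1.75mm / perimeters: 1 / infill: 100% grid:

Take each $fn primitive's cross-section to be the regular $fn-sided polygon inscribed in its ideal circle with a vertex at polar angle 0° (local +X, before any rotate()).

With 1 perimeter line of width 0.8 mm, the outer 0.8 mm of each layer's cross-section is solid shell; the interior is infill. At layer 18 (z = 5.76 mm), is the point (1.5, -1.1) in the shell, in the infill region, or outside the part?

infill

At z = 5.76 mm: the r=4 cylinder gives a regular 32-gon of circumradius 4 (constant along its height); the r=6 cylinder at (2.5, 10.5) contributes a regular 32-gon of circumradius 6; the r=4 cylinder at (11, 3.5) contributes a regular 32-gon of circumradius 4; the 13.5×22.5 cube at (13, 8.5) contributes its full rectangle; Subtracting the remaining from the first: starting from the r=4 cylinder, the r=6 cylinder at (2.5, 10.5) misses the remaining region (no effect); the r=4 cylinder at (11, 3.5) misses the remaining region (no effect); the 13.5×22.5 cube at (13, 8.5) misses the remaining region (no effect) — 1 connected region. Overall, the cross-section is a single solid region. The nearest boundary edge runs (3.33, -2.22)→(2.83, -2.83); distance from the point to it = 2.12 mm. The point is inside the cross-section and 2.12 mm from the nearest boundary — more than the 0.8 mm shell width (1 × 0.8), so it's in the infill interior.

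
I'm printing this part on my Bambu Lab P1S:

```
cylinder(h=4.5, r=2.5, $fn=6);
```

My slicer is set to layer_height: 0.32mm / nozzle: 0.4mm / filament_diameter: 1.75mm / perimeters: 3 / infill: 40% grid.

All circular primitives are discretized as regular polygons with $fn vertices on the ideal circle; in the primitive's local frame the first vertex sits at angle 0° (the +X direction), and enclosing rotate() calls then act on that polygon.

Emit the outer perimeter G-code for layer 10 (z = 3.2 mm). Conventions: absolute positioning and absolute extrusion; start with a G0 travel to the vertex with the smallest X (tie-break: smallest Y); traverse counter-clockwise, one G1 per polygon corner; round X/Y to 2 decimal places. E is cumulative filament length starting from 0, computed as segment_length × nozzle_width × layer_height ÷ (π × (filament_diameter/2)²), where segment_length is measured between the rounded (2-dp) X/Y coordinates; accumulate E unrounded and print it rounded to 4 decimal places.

At z = 3.2 mm: the r=2.5 cylinder contributes a regular 6-gon of circumradius 2.5. The outline is a single polygon with 6 vertices. Extrusion per mm of travel: 0.4 × 0.32 / (π × 0.875²) = 0.053216. Accumulating E over each segment gives final E = 0.7992.

G0 X-2.50 Y0.00 Z3.20
G1 X-1.25 Y-2.17 E0.1333
G1 X1.25 Y-2.17 E0.2663
G1 X2.50 Y0.00 E0.3996
G1 X1.25 Y2.17 E0.5328
G1 X-1.25 Y2.17 E0.6659
G1 X-2.50 Y0.00 E0.7992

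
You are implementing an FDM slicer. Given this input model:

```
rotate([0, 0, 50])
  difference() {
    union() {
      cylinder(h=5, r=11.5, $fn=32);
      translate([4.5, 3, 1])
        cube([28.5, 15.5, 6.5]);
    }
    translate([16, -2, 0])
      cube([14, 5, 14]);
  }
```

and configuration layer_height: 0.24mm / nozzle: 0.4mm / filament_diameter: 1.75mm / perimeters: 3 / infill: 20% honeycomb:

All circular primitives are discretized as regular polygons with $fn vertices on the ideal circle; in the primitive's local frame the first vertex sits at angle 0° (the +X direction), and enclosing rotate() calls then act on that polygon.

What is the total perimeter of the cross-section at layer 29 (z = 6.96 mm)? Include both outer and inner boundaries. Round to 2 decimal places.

88.00 mm

At z = 6.96 mm: the cylinder is absent (z outside [0, 5]); the 28.5×15.5 cube at (4.5, 3) contributes its full rectangle (perimeter 88.00 mm); Taking the union: only the 28.5×15.5 cube at (4.5, 3) is present, so the union is just that shape — boundary = 88.00 mm; the cube at (16, -2) (footprint 14×5) is included at this height (perimeter 38.00 mm); After the difference (first − rest): starting from the result so far, the 14×5 cube at (16, -2) misses the remaining region (no effect) — boundary = 88.00 mm; (whole slice rotated 50° about Z — lengths, areas and connectivity unchanged). Overall, the cross-section is a single solid region. Total boundary length (outer) = 88.00 mm.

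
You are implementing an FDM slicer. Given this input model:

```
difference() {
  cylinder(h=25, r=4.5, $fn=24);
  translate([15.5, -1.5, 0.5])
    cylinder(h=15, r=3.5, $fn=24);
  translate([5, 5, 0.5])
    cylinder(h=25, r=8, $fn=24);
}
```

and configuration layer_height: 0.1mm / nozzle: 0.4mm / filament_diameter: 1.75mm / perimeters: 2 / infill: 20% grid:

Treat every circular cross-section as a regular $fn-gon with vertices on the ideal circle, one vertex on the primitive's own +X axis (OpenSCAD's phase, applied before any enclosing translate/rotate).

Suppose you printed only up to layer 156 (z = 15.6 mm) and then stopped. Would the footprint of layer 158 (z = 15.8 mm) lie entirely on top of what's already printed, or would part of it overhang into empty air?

Compare the two slices. At z = 15.6: the cylinder: section is a regular 24-gon, circumradius r=4.5 (area = (24/2)·4.500²·sin(360°/24) = 62.89 mm²); the cylinder at (15.5, -1.5) does not reach this height (z outside [0.5, 15.5]); the r=8 cylinder at (5, 5) contributes a regular 24-gon of circumradius 8 (area = (24/2)·8.000²·sin(360°/24) = 198.77 mm²); After the difference (first − rest): starting from the r=4.5 cylinder (62.89 mm²), the r=8 cylinder at (5, 5) partially overlaps it — only the 35.42 mm² overlap (of its 198.77 mm²) is removed, clipping the outline — area = 27.47 mm². At z = 15.8: the cylinder: section is a regular 24-gon, circumradius r=4.5 (area = (24/2)·4.500²·sin(360°/24) = 62.89 mm²); the cylinder at (15.5, -1.5) is not intersected at this z (z outside [0.5, 15.5]); the r=8 cylinder at (5, 5) gives a regular 24-gon of circumradius 8 (constant along its height) (area = (24/2)·8.000²·sin(360°/24) = 198.77 mm²); Subtracting the remaining from the first: starting from the r=4.5 cylinder (62.89 mm²), the r=8 cylinder at (5, 5) partially overlaps it — only the 35.42 mm² overlap (of its 198.77 mm²) is removed, clipping the outline — area = 27.47 mm². Checking containment: the cross-section at z = 15.8 is a subset of the cross-section at z = 15.6.

entirely on top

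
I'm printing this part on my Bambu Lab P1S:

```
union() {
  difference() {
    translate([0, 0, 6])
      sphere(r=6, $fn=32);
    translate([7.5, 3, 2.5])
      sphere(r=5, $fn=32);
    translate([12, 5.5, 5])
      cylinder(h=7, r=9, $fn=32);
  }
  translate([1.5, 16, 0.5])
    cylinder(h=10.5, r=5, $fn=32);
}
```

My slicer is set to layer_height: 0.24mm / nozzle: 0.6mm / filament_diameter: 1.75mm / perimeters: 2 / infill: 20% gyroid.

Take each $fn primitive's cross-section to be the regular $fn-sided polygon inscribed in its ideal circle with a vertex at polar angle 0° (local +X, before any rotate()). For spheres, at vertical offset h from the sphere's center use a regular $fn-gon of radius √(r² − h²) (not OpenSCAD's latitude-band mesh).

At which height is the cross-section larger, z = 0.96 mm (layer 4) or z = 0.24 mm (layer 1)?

Layer 4 (z = 0.96): the r=6 sphere slices to a regular 32-gon of circumradius 3.256 (√(r²−h²) with h=5.04 from center) (area = (32/2)·3.256²·sin(360°/32) = 33.08 mm²); the sphere at (7.5, 3): section is a regular 32-gon, circumradius = √(r²−h²) = √(5²−1.54²) = 4.757 (area = (32/2)·4.757²·sin(360°/32) = 70.63 mm²); the cylinder at (12, 5.5) is not intersected at this z (z outside [5, 12]); Subtracting the remaining from the first: starting from the r=6 sphere (33.08 mm²), the r=5 sphere at (7.5, 3) misses the remaining region (no effect) — area = 33.08 mm²; the r=5 cylinder at (1.5, 16) gives a regular 32-gon of circumradius 5 (constant along its height) (area = (32/2)·5.000²·sin(360°/32) = 78.04 mm²); Combining (union): the 2 present regions are separate (no shared area or edge), so areas and boundary lengths simply add and each stays a separate island — area = 111.12 mm². So its area = 111.12 mm². Layer 1 (z = 0.24): the r=6 sphere slices to a regular 32-gon of circumradius 1.680 (√(r²−h²) with h=5.76 from center) (area = (32/2)·1.680²·sin(360°/32) = 8.81 mm²); the r=5 sphere at (7.5, 3) contributes a regular 32-gon of circumradius √(5²−2.26²) = 4.460 (area = (32/2)·4.460²·sin(360°/32) = 62.09 mm²); the cylinder at (12, 5.5) is absent (z outside [5, 12]); Taking the first minus the rest: starting from the r=6 sphere (8.81 mm²), the r=5 sphere at (7.5, 3) misses the remaining region (no effect) — area = 8.81 mm²; the cylinder at (1.5, 16) is absent (z outside [0.5, 11]); Taking the union: only that combined region is present, so the union is just that shape — area = 8.81 mm². So its area = 8.81 mm². Layer 4 is larger (111.12 vs 8.81 mm²).

layer 4 (z = 0.96 mm)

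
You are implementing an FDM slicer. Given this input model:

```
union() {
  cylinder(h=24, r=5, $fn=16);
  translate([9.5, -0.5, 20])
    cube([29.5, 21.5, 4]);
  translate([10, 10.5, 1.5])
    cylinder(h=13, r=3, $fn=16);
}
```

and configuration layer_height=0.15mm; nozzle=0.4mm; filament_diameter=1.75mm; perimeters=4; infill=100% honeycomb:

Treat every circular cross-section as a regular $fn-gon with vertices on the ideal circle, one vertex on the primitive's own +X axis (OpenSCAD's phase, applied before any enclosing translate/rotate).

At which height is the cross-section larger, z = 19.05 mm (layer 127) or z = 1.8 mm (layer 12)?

Layer 127 (z = 19.05): the r=5 cylinder contributes a regular 16-gon of circumradius 5 (area = (16/2)·5.000²·sin(360°/16) = 76.54 mm²); the cube at (9.5, -0.5) is not intersected at this z (z outside [20, 24]); the cylinder at (10, 10.5) does not reach this height (z outside [1.5, 14.5]); Merging all regions: only the r=5 cylinder is present, so the union is just that shape — area = 76.54 mm². So its area = 76.54 mm². Layer 12 (z = 1.8): the cylinder: section is a regular 16-gon, circumradius r=5 (area = (16/2)·5.000²·sin(360°/16) = 76.54 mm²); the cube at (9.5, -0.5) does not reach this height (z outside [20, 24]); the cylinder at (10, 10.5): section is a regular 16-gon, circumradius r=3 (area = (16/2)·3.000²·sin(360°/16) = 27.55 mm²); Merging all regions: the 2 present regions are separate (no shared area or edge), so areas and boundary lengths simply add and each stays a separate island — area = 104.09 mm². So its area = 104.09 mm². Layer 12 is larger (104.09 vs 76.54 mm²).

layer 12 (z = 1.8 mm)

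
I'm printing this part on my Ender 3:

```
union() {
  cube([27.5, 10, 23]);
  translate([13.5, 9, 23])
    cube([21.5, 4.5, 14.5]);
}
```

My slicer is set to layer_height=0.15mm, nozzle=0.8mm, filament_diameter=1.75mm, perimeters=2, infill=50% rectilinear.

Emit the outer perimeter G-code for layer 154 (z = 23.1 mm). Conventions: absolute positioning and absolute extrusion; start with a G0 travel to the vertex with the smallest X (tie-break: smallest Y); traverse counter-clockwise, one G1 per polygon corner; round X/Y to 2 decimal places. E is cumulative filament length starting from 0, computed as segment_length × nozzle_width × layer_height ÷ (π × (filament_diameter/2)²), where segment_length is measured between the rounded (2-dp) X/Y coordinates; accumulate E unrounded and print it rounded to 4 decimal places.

G0 X13.50 Y9.00 Z23.10
G1 X35.00 Y9.00 E1.0726
G1 X35.00 Y13.50 E1.2971
G1 X13.50 Y13.50 E2.3698
G1 X13.50 Y9.00 E2.5943

At z = 23.1 mm: the cube is not intersected at this z (z outside [0, 23]); the 21.5×4.5 cube at (13.5, 9) contributes its full rectangle; Combining (union): only the 21.5×4.5 cube at (13.5, 9) is present, so the union is just that shape — 1 connected region. The outline is a single polygon with 4 vertices. Extrusion per mm of travel: 0.8 × 0.15 / (π × 0.875²) = 0.049890. Accumulating E over each segment gives final E = 2.5943.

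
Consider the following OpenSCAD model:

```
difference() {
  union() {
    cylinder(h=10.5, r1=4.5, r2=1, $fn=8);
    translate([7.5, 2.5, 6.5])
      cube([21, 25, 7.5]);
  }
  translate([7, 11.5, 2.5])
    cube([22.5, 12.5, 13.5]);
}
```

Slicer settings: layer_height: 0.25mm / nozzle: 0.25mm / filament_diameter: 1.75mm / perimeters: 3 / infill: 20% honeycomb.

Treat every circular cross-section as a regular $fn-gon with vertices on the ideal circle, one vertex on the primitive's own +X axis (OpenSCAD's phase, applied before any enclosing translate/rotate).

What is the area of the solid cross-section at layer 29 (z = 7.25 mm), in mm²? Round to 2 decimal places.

274.78 mm²

At z = 7.25 mm: the cone contributes a regular 8-gon of circumradius 2.083 (interpolated between r1=4.5 and r2=1 at t=0.690) (area = (8/2)·2.083²·sin(360°/8) = 12.28 mm²); the cube at (7.5, 2.5) is present — its section is the full 21×25 rectangle (area 525.00 mm²); Combining (union): the 2 present regions are separate (no shared area or edge), so areas and boundary lengths simply add and each stays a separate island — area = 537.28 mm²; the cube at (7, 11.5) is present — its section is the full 22.5×12.5 rectangle (area 281.25 mm²); Subtracting the remaining from the first: starting from the result so far (537.28 mm²), the 22.5×12.5 cube at (7, 11.5) partially overlaps it — only the 262.50 mm² overlap (of its 281.25 mm²) is removed, clipping the outline — area = 274.78 mm². Overall, the cross-section has 3 separate islands. Net area = 274.78 mm².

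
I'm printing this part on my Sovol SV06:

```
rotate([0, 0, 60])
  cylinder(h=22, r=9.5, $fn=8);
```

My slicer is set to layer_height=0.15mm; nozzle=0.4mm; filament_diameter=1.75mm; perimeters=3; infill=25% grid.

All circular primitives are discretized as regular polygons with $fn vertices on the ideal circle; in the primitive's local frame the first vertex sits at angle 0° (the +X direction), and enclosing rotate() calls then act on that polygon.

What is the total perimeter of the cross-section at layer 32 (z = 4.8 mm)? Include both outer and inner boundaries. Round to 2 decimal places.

At z = 4.8 mm: the r=9.5 cylinder contributes a regular 8-gon of circumradius 9.5 (perimeter = 2·8·9.500·sin(180°/8) = 58.17 mm); (rotated 60° about Z; rotation is an isometry so areas/perimeters/island counts are preserved). Overall, the cross-section is a single solid region. Total boundary length (outer) = 58.17 mm.

58.17 mm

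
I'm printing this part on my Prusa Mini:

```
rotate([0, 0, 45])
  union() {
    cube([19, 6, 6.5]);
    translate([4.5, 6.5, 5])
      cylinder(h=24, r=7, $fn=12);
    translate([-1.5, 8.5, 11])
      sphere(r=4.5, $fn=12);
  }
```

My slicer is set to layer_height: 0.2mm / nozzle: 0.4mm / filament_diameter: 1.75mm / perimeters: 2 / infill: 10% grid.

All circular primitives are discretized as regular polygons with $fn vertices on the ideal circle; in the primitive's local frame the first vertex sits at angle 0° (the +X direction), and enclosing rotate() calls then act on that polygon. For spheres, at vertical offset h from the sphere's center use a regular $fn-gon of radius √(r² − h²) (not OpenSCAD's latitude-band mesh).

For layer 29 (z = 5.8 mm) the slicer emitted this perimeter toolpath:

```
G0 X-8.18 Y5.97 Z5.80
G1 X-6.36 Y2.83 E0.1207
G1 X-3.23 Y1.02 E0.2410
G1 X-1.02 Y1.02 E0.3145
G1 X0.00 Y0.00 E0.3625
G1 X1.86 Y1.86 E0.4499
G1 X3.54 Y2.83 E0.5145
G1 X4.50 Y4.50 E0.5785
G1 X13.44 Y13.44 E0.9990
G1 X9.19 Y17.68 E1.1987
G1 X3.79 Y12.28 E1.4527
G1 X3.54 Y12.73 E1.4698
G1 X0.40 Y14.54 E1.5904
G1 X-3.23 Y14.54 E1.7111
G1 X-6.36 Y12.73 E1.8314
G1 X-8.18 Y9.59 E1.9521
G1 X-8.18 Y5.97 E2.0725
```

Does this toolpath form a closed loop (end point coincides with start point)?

Start point (G0): (-8.18, 5.97). End point (last G1): the path returns to the start — closed.

yes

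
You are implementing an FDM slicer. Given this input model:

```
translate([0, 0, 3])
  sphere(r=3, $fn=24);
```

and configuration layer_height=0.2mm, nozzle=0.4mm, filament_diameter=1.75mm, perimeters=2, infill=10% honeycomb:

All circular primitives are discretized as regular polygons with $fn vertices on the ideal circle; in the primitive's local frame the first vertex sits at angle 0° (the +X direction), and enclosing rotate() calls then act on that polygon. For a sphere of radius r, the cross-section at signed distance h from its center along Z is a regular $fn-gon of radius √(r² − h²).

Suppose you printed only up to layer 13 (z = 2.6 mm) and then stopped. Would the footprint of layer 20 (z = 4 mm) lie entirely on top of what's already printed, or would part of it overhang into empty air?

entirely on top

Compare the two slices. At z = 2.6: the r=3 sphere slices to a regular 24-gon of circumradius 2.973 (√(r²−h²) with h=0.4 from center) (area = (24/2)·2.973²·sin(360°/24) = 27.46 mm²). At z = 4: the r=3 sphere contributes a regular 24-gon of circumradius √(3²−1²) = 2.828 (area = (24/2)·2.828²·sin(360°/24) = 24.85 mm²). Checking containment: the cross-section at z = 4 is a subset of the cross-section at z = 2.6.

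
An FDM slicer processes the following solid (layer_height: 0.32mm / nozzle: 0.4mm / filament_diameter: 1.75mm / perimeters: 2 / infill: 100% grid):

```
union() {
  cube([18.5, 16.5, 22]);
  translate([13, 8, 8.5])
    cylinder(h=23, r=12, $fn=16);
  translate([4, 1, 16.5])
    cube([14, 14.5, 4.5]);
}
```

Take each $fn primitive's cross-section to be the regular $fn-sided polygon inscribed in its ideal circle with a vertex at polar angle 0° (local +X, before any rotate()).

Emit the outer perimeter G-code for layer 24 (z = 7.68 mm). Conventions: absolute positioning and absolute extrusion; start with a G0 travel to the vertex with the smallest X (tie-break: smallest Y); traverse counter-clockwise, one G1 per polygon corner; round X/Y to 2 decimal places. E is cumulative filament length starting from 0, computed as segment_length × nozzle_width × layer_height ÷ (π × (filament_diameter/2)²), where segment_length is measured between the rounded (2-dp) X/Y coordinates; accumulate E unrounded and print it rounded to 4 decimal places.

At z = 7.68 mm: the 18.5×16.5 cube contributes its full rectangle; the cylinder at (13, 8) is absent (z outside [8.5, 31.5]); the cube at (4, 1) does not reach this height (z outside [16.5, 21]); Merging all regions: only the 18.5×16.5 cube is present, so the union is just that shape — 1 connected region. The outline is a single polygon with 4 vertices. Extrusion per mm of travel: 0.4 × 0.32 / (π × 0.875²) = 0.053216. Accumulating E over each segment gives final E = 3.7251.

G0 X0.00 Y0.00 Z7.68
G1 X18.50 Y0.00 E0.9845
G1 X18.50 Y16.50 E1.8626
G1 X0.00 Y16.50 E2.8471
G1 X0.00 Y0.00 E3.7251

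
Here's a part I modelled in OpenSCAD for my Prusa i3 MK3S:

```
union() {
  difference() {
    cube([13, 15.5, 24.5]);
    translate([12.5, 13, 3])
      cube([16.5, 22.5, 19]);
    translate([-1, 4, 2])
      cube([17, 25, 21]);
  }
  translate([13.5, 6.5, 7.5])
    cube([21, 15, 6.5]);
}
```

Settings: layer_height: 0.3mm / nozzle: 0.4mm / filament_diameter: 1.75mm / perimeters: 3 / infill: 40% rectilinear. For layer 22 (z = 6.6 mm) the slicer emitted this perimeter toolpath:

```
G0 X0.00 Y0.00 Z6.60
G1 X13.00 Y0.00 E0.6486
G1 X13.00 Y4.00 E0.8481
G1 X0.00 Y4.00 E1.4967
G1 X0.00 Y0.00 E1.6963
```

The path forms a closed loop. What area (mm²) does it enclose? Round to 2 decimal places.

52.00 mm²

Apply the shoelace formula to the sequence of (X, Y) vertices; enclosed area = 52.00 mm².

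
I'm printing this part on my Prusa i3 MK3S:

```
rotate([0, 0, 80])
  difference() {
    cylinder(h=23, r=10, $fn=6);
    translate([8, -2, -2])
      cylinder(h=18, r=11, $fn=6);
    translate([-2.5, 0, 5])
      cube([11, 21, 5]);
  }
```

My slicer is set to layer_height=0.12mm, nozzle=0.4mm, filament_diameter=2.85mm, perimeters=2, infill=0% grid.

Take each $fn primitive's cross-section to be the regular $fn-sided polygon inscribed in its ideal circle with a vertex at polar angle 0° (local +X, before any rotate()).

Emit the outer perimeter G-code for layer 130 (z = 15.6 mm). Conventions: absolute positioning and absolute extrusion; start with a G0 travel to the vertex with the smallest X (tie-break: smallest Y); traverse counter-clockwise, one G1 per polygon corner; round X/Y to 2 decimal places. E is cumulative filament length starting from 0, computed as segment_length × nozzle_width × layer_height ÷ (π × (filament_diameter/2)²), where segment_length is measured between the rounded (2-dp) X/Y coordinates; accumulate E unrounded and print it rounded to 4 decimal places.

G0 X-9.40 Y-3.42 Z15.60
G1 X-1.74 Y-9.85 E0.0752
G1 X7.66 Y-6.43 E0.1505
G1 X8.68 Y-0.67 E0.1945
G1 X1.45 Y-3.30 E0.2524
G1 X-6.98 Y3.77 E0.3352
G1 X-6.43 Y6.88 E0.3590
G1 X-7.66 Y6.43 E0.3688
G1 X-9.40 Y-3.42 E0.4441

At z = 15.6 mm: the r=10 cylinder gives a regular 6-gon of circumradius 10 (constant along its height); the cylinder at (8, -2): section is a regular 6-gon, circumradius r=11; the cube at (-2.5, 0) is not intersected at this z (z outside [5, 10]); Subtracting the remaining from the first: starting from the r=10 cylinder, the r=11 cylinder at (8, -2) partially overlaps it — only the 133.42 mm² overlap (of its 314.37 mm²) is removed, clipping the outline — 1 connected region; (rotated 80° about Z; rotation is an isometry so areas/perimeters/island counts are preserved). The outline is a single polygon with 8 vertices. Extrusion per mm of travel: 0.4 × 0.12 / (π × 1.425²) = 0.007524. Accumulating E over each segment gives final E = 0.4441.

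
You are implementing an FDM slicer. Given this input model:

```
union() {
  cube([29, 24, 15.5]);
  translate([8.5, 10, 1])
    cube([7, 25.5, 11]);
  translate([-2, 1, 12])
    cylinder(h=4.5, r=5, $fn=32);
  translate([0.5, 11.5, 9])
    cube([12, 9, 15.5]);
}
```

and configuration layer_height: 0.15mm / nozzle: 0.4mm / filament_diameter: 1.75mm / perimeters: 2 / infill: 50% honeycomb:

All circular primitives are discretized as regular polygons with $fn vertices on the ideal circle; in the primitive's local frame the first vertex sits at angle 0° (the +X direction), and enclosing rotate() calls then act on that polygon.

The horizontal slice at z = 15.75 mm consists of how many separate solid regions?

At z = 15.75 mm: the cube is absent (z outside [0, 15.5]); the cube at (8.5, 10) is not intersected at this z (z outside [1, 12]); the r=5 cylinder at (-2, 1) gives a regular 32-gon of circumradius 5 (constant along its height); the cube at (0.5, 11.5) (footprint 12×9) is included at this height; Taking the union: the 2 present regions are separate (no shared area or edge), so areas and boundary lengths simply add and each stays a separate island — 2 connected regions. The result has 2 disconnected regions.

2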